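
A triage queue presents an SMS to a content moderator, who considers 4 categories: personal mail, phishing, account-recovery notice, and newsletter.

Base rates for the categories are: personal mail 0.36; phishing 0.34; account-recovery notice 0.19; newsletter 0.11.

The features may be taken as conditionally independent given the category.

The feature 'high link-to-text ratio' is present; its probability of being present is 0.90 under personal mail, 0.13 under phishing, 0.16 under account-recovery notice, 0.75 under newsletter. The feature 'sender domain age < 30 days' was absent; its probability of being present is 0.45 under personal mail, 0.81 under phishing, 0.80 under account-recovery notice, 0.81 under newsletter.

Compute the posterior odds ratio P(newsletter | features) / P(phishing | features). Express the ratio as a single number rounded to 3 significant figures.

1.87

Unnormalized posterior weight (prior times the feature likelihoods) for each of the two hypotheses (using 1 − P(present | H) for each absent feature):
  newsletter: 0.11 × 0.75 × (1 − 0.81) = 0.015675
  phishing: 0.34 × 0.13 × (1 − 0.81) = 0.008398
Posterior odds = 0.015675 / 0.008398 ≈ 1.87.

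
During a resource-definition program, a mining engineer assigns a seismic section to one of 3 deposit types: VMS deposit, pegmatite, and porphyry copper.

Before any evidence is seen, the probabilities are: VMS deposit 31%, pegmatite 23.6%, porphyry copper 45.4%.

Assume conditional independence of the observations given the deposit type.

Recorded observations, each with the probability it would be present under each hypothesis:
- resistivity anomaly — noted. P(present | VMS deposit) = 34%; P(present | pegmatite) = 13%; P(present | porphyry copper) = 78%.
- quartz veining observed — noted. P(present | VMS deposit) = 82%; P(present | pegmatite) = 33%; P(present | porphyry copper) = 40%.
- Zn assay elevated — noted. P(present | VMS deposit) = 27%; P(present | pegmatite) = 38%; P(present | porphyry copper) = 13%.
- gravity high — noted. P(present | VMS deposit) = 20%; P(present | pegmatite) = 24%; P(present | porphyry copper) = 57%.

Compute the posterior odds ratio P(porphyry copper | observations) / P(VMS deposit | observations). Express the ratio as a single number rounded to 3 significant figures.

Posterior odds equal prior odds times the likelihood ratio; only the two competing hypotheses matter.
  porphyry copper: 0.454 × 0.78 × 0.40 × 0.13 × 0.57 = 0.010496
  VMS deposit: 0.310 × 0.34 × 0.82 × 0.27 × 0.20 = 0.0046671
Odds(porphyry copper : VMS deposit) = 0.010496 / 0.0046671 ≈ 2.25.

2.25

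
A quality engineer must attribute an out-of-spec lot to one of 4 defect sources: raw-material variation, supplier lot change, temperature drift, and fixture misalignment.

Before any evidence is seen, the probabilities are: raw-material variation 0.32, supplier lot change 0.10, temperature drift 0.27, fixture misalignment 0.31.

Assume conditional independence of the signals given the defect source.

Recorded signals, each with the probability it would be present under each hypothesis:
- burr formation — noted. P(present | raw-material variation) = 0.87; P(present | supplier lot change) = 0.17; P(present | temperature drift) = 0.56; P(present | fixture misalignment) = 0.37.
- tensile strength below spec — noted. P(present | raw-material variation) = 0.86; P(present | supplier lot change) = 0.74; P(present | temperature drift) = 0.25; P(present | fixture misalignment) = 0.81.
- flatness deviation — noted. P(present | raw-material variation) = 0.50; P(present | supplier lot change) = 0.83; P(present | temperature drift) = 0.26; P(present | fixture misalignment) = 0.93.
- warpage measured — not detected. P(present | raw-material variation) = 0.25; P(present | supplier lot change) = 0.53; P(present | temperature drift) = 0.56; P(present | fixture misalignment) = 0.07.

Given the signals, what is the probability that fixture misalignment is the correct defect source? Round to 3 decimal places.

0.448

Multiply each prior by the joint likelihood of the signal pattern (using 1 − P(present | H) for each absent signal):
  raw-material variation: 0.32 × 0.87 × 0.86 × 0.50 × (1 − 0.25) = 0.089784
  supplier lot change: 0.10 × 0.17 × 0.74 × 0.83 × (1 − 0.53) = 0.0049075
  temperature drift: 0.27 × 0.56 × 0.25 × 0.26 × (1 − 0.56) = 0.0043243
  fixture misalignment: 0.31 × 0.37 × 0.81 × 0.93 × (1 − 0.07) = 0.080355
Marginal likelihood of the evidence = 0.17937.
P(fixture misalignment | evidence) = 0.080355 / 0.17937 ≈ 0.448.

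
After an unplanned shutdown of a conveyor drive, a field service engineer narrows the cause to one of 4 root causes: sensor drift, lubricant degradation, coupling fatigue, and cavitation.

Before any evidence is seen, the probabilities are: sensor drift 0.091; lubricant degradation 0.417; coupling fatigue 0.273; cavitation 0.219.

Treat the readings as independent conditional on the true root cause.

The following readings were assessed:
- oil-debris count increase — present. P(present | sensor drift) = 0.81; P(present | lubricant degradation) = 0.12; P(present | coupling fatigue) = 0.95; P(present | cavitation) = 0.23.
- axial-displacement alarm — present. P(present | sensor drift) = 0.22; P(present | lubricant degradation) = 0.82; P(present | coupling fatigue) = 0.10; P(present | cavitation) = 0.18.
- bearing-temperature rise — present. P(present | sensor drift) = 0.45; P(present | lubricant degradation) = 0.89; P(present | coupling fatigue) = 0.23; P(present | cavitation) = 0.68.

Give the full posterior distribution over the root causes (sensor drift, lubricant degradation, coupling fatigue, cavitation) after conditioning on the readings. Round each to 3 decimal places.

0.130, 0.653, 0.107, 0.110

By Bayes' rule with conditional independence, the unnormalized weight for each hypothesis is prior × ∏ likelihoods:
  sensor drift: 0.091 × 0.81 × 0.22 × 0.45 = 0.0072973
  lubricant degradation: 0.417 × 0.12 × 0.82 × 0.89 = 0.036519
  coupling fatigue: 0.273 × 0.95 × 0.10 × 0.23 = 0.0059651
  cavitation: 0.219 × 0.23 × 0.18 × 0.68 = 0.0061653
Normalizing constant Z = 0.0072973 + 0.036519 + 0.0059651 + 0.0061653 = 0.055947.
P(sensor drift | evidence) = 0.0072973 / 0.055947 ≈ 0.130
P(lubricant degradation | evidence) = 0.036519 / 0.055947 ≈ 0.653
P(coupling fatigue | evidence) = 0.0059651 / 0.055947 ≈ 0.107
P(cavitation | evidence) = 0.0061653 / 0.055947 ≈ 0.110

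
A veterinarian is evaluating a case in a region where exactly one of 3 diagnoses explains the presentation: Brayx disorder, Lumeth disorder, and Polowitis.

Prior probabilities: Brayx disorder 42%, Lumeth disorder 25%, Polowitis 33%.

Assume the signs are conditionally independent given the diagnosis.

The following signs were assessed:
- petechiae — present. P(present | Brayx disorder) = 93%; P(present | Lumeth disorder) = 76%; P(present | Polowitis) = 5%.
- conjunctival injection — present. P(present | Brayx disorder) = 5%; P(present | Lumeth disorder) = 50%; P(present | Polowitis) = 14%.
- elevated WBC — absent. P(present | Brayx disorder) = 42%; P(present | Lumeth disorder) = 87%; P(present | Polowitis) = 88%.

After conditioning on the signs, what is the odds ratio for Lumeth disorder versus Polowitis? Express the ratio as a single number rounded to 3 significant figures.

44.6

Posterior odds equal prior odds times the likelihood ratio; only the two competing hypotheses matter (using 1 − P(present | H) for each absent sign).
  Lumeth disorder: 0.25 × 0.76 × 0.50 × (1 − 0.87) = 0.01235
  Polowitis: 0.33 × 0.05 × 0.14 × (1 − 0.88) = 0.0002772
Odds(Lumeth disorder : Polowitis) = 0.01235 / 0.0002772 ≈ 44.6.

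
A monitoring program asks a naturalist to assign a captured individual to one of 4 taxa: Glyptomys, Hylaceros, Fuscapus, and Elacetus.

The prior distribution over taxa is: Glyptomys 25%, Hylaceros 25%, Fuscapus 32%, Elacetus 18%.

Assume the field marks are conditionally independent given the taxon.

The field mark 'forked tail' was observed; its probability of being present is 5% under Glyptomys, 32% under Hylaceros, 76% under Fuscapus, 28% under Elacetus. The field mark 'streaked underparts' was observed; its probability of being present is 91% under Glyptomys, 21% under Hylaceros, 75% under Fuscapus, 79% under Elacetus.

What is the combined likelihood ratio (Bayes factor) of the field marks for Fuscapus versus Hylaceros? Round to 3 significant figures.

The Bayes factor is the ratio of the joint likelihoods of the field mark pattern under the two hypotheses.
  Fuscapus: 0.76 × 0.75 = 0.57
  Hylaceros: 0.32 × 0.21 = 0.0672
Bayes factor = 0.57 / 0.0672 ≈ 8.48

8.48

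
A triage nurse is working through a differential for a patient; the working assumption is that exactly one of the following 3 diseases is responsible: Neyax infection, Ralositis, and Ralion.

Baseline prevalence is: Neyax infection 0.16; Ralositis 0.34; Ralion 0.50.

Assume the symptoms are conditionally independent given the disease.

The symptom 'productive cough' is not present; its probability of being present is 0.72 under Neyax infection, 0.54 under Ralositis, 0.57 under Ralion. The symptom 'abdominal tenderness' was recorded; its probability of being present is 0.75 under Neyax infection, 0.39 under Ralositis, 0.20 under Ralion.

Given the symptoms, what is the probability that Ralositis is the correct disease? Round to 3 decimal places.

Multiply each prior by the joint likelihood of the symptom pattern (using 1 − P(present | H) for each absent symptom):
  Neyax infection: 0.16 × (1 − 0.72) × 0.75 = 0.0336
  Ralositis: 0.34 × (1 − 0.54) × 0.39 = 0.060996
  Ralion: 0.50 × (1 − 0.57) × 0.20 = 0.043
Marginal likelihood of the evidence = 0.1376.
P(Ralositis | evidence) = 0.060996 / 0.1376 ≈ 0.443.

0.443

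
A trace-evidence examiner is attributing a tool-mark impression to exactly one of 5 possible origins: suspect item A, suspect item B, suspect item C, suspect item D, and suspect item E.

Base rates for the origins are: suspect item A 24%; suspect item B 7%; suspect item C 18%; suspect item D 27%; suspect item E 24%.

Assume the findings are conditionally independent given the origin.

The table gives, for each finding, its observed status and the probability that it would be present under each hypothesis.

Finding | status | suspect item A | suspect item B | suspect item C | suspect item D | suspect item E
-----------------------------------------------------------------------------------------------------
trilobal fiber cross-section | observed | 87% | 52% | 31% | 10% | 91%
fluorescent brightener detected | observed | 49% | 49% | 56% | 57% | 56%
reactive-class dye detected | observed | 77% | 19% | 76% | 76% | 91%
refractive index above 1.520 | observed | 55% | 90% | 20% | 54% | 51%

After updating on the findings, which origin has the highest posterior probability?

suspect item E

For each hypothesis, the unnormalized posterior weight is prior × product of the finding likelihoods:
  suspect item A: 0.24 × 0.87 × 0.49 × 0.77 × 0.55 = 0.043329
  suspect item B: 0.07 × 0.52 × 0.49 × 0.19 × 0.90 = 0.00305
  suspect item C: 0.18 × 0.31 × 0.56 × 0.76 × 0.20 = 0.0047497
  suspect item D: 0.27 × 0.10 × 0.57 × 0.76 × 0.54 = 0.0063161
  suspect item E: 0.24 × 0.91 × 0.56 × 0.91 × 0.51 = 0.056761
Marginal likelihood of the evidence = 0.11421.
P(suspect item A | evidence) ≈ 0.043329 / 0.11421 ≈ 0.379
P(suspect item B | evidence) ≈ 0.00305 / 0.11421 ≈ 0.027
P(suspect item C | evidence) ≈ 0.0047497 / 0.11421 ≈ 0.042
P(suspect item D | evidence) ≈ 0.0063161 / 0.11421 ≈ 0.055
P(suspect item E | evidence) ≈ 0.056761 / 0.11421 ≈ 0.497
The largest is 0.497, so suspect item E is most probable.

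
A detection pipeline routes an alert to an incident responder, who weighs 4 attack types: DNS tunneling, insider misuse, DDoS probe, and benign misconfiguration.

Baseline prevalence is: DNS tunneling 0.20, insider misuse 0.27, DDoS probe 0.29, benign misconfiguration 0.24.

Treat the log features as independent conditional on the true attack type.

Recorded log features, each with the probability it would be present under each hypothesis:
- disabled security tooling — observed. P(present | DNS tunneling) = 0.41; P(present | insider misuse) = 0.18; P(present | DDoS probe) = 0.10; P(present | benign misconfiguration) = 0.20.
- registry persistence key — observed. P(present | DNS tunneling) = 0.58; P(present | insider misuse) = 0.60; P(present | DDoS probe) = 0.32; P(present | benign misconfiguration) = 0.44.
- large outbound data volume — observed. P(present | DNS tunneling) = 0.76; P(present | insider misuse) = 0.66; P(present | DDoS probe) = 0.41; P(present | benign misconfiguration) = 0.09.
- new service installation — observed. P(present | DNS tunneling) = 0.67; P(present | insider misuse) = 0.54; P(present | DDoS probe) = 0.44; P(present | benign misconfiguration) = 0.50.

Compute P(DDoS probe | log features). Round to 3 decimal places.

For each hypothesis, the unnormalized posterior weight is prior × product of the log feature likelihoods:
  DNS tunneling: 0.20 × 0.41 × 0.58 × 0.76 × 0.67 = 0.024218
  insider misuse: 0.27 × 0.18 × 0.60 × 0.66 × 0.54 = 0.010393
  DDoS probe: 0.29 × 0.10 × 0.32 × 0.41 × 0.44 = 0.0016741
  benign misconfiguration: 0.24 × 0.20 × 0.44 × 0.09 × 0.50 = 0.0009504
The unnormalized weights sum to 0.037235.
P(DDoS probe | evidence) = 0.0016741 / 0.037235 ≈ 0.045.

0.045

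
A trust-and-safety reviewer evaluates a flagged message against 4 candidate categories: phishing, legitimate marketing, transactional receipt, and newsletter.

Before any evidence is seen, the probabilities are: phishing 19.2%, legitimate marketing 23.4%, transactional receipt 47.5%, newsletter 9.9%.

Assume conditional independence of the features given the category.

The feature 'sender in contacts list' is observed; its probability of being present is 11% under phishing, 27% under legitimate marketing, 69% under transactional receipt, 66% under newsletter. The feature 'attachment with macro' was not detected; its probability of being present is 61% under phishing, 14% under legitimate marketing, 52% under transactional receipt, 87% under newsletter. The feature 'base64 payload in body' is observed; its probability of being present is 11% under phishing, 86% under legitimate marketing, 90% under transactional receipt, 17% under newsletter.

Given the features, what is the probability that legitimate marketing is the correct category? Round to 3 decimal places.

0.245

Multiply each prior by the joint likelihood of the feature pattern (using 1 − P(present | H) for each absent feature):
  phishing: 0.192 × 0.11 × (1 − 0.61) × 0.11 = 0.00090605
  legitimate marketing: 0.234 × 0.27 × (1 − 0.14) × 0.86 = 0.046728
  transactional receipt: 0.475 × 0.69 × (1 − 0.52) × 0.90 = 0.14159
  newsletter: 0.099 × 0.66 × (1 − 0.87) × 0.17 = 0.001444
The unnormalized weights sum to 0.19067.
P(legitimate marketing | evidence) = 0.046728 / 0.19067 ≈ 0.245.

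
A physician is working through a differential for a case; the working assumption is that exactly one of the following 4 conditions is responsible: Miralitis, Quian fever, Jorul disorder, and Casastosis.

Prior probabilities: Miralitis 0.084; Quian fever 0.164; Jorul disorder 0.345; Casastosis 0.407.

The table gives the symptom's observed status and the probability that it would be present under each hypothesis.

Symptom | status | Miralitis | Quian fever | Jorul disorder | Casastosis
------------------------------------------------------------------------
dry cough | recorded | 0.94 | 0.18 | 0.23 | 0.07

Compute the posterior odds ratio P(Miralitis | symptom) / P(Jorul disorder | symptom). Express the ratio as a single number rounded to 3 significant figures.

The normalizing constant cancels in an odds ratio, so compute prior × likelihood for the two hypotheses only:
  Miralitis: 0.084 × 0.94 = 0.07896
  Jorul disorder: 0.345 × 0.23 = 0.07935
Odds(Miralitis : Jorul disorder) = 0.07896 / 0.07935 ≈ 0.995.

0.995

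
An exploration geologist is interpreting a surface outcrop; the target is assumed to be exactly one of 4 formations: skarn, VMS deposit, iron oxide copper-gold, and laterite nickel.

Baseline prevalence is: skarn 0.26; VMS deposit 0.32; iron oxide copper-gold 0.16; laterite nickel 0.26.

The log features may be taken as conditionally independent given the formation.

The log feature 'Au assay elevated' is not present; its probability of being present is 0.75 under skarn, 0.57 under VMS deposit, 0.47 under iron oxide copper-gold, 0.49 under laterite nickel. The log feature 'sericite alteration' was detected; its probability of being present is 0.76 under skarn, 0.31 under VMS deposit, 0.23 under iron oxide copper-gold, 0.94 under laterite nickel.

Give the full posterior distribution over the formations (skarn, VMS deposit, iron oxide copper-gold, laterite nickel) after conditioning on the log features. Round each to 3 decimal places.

0.209, 0.181, 0.083, 0.528

By Bayes' rule with conditional independence, the unnormalized weight for each hypothesis is prior × ∏ likelihoods (using 1 − P(present | H) for each absent log feature):
  skarn: 0.26 × (1 − 0.75) × 0.76 = 0.0494
  VMS deposit: 0.32 × (1 − 0.57) × 0.31 = 0.042656
  iron oxide copper-gold: 0.16 × (1 − 0.47) × 0.23 = 0.019504
  laterite nickel: 0.26 × (1 − 0.49) × 0.94 = 0.12464
The unnormalized weights sum to 0.2362.
P(skarn | evidence) = 0.0494 / 0.2362 ≈ 0.209
P(VMS deposit | evidence) = 0.042656 / 0.2362 ≈ 0.181
P(iron oxide copper-gold | evidence) = 0.019504 / 0.2362 ≈ 0.083
P(laterite nickel | evidence) = 0.12464 / 0.2362 ≈ 0.528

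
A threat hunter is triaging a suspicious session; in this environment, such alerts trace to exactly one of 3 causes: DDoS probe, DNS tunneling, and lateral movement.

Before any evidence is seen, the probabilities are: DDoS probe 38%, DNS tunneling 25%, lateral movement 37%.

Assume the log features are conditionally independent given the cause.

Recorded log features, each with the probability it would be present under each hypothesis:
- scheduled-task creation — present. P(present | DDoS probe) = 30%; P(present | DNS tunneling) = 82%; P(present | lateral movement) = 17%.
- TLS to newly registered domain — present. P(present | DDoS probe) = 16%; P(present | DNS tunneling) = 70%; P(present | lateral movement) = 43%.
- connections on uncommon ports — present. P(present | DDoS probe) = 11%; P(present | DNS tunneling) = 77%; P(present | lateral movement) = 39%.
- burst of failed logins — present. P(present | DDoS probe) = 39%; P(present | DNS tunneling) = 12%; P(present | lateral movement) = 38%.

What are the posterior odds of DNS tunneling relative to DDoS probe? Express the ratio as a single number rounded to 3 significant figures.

16.9

Unnormalized posterior weight (prior times the log feature likelihoods) for each of the two hypotheses:
  DNS tunneling: 0.25 × 0.82 × 0.70 × 0.77 × 0.12 = 0.013259
  DDoS probe: 0.38 × 0.30 × 0.16 × 0.11 × 0.39 = 0.0007825
Odds(DNS tunneling : DDoS probe) = 0.013259 / 0.0007825 ≈ 16.9.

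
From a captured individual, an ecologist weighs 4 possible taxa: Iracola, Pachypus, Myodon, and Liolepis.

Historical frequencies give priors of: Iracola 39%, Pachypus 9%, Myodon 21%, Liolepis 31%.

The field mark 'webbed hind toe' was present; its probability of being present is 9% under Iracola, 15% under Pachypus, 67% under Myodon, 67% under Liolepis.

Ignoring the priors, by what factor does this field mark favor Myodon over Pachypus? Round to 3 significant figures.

4.47

Likelihood of this field mark under each hypothesis:
  Myodon: 0.67
  Pachypus: 0.15
Bayes factor = 0.67 / 0.15 ≈ 4.47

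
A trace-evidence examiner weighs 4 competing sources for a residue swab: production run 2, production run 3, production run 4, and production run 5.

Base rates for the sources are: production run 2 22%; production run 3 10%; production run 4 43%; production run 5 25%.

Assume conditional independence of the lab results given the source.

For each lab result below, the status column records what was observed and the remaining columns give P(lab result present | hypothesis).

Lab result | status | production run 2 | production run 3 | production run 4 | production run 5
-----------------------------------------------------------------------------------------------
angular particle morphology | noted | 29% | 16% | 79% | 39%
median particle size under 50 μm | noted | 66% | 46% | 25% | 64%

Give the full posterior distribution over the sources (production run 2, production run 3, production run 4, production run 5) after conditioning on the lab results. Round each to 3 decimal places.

Multiply each prior by the joint likelihood of the lab result pattern:
  production run 2: 0.22 × 0.29 × 0.66 = 0.042108
  production run 3: 0.10 × 0.16 × 0.46 = 0.00736
  production run 4: 0.43 × 0.79 × 0.25 = 0.084925
  production run 5: 0.25 × 0.39 × 0.64 = 0.0624
The unnormalized weights sum to 0.19679.
P(production run 2 | evidence) = 0.042108 / 0.19679 ≈ 0.214
P(production run 3 | evidence) = 0.00736 / 0.19679 ≈ 0.037
P(production run 4 | evidence) = 0.084925 / 0.19679 ≈ 0.432
P(production run 5 | evidence) = 0.0624 / 0.19679 ≈ 0.317

0.214, 0.037, 0.432, 0.317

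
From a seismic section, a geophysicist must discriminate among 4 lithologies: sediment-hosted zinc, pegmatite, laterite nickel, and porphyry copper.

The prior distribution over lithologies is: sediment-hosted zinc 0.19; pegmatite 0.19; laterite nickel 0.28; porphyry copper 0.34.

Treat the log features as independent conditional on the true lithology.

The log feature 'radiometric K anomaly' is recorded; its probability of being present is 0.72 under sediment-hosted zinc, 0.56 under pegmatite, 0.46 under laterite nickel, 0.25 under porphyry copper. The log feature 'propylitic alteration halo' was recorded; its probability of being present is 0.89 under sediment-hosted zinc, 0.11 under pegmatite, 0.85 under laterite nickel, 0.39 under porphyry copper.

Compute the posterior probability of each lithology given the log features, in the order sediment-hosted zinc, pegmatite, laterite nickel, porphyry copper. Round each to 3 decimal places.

For each hypothesis, the unnormalized posterior weight is prior × product of the log feature likelihoods:
  sediment-hosted zinc: 0.19 × 0.72 × 0.89 = 0.12175
  pegmatite: 0.19 × 0.56 × 0.11 = 0.011704
  laterite nickel: 0.28 × 0.46 × 0.85 = 0.10948
  porphyry copper: 0.34 × 0.25 × 0.39 = 0.03315
The unnormalized weights sum to 0.27609.
P(sediment-hosted zinc | evidence) = 0.12175 / 0.27609 ≈ 0.441
P(pegmatite | evidence) = 0.011704 / 0.27609 ≈ 0.042
P(laterite nickel | evidence) = 0.10948 / 0.27609 ≈ 0.397
P(porphyry copper | evidence) = 0.03315 / 0.27609 ≈ 0.120

0.441, 0.042, 0.397, 0.120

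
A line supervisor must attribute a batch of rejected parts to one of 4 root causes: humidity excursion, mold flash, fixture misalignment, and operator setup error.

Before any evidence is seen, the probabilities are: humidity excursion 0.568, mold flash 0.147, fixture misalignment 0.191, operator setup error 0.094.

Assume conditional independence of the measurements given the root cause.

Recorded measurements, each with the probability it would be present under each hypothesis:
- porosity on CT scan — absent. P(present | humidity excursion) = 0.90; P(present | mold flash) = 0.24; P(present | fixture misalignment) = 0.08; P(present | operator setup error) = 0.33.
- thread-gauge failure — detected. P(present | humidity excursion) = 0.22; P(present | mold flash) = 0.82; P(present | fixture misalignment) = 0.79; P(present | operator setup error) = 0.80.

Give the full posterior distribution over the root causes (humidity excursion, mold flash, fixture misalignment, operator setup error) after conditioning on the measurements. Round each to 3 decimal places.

0.043, 0.312, 0.473, 0.172

By Bayes' rule with conditional independence, the unnormalized weight for each hypothesis is prior × ∏ likelihoods (using 1 − P(present | H) for each absent measurement):
  humidity excursion: 0.568 × (1 − 0.90) × 0.22 = 0.012496
  mold flash: 0.147 × (1 − 0.24) × 0.82 = 0.09161
  fixture misalignment: 0.191 × (1 − 0.08) × 0.79 = 0.13882
  operator setup error: 0.094 × (1 − 0.33) × 0.80 = 0.050384
Normalizing constant Z = 0.012496 + 0.09161 + 0.13882 + 0.050384 = 0.29331.
P(humidity excursion | evidence) = 0.012496 / 0.29331 ≈ 0.043
P(mold flash | evidence) = 0.09161 / 0.29331 ≈ 0.312
P(fixture misalignment | evidence) = 0.13882 / 0.29331 ≈ 0.473
P(operator setup error | evidence) = 0.050384 / 0.29331 ≈ 0.172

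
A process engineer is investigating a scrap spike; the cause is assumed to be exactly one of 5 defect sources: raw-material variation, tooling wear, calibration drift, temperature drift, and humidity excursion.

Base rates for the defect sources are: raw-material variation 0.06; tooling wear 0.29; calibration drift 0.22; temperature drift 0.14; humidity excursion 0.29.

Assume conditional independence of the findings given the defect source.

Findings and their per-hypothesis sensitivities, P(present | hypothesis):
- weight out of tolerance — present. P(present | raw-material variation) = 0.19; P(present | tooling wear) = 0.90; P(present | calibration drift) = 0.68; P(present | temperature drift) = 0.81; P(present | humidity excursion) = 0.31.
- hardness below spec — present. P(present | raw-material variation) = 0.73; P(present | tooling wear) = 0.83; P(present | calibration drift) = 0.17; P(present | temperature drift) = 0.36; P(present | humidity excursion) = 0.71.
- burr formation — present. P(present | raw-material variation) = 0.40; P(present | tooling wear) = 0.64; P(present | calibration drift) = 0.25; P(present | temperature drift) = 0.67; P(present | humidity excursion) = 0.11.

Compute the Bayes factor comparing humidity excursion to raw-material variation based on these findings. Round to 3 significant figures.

0.436

Joint likelihood of the evidence pattern under each hypothesis:
  humidity excursion: 0.31 × 0.71 × 0.11 = 0.024211
  raw-material variation: 0.19 × 0.73 × 0.40 = 0.05548
Bayes factor = 0.024211 / 0.05548 ≈ 0.436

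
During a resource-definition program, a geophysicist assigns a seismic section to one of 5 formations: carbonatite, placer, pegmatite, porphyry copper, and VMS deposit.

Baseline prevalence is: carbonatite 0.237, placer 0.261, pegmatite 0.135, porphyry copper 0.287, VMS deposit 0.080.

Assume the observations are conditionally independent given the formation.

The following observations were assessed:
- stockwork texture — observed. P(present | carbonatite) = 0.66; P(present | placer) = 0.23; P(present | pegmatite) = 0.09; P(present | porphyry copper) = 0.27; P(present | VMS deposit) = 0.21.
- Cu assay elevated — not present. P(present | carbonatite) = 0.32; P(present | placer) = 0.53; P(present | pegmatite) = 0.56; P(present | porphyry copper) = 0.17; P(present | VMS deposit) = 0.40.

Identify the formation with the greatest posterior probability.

carbonatite

For each hypothesis, the unnormalized posterior weight is prior × product of the observation likelihoods (using 1 − P(present | H) for each absent observation):
  carbonatite: 0.237 × 0.66 × (1 − 0.32) = 0.10637
  placer: 0.261 × 0.23 × (1 − 0.53) = 0.028214
  pegmatite: 0.135 × 0.09 × (1 − 0.56) = 0.005346
  porphyry copper: 0.287 × 0.27 × (1 − 0.17) = 0.064317
  VMS deposit: 0.080 × 0.21 × (1 − 0.40) = 0.01008
Normalizing constant Z = 0.10637 + 0.028214 + 0.005346 + 0.064317 + 0.01008 = 0.21432.
P(carbonatite | evidence) ≈ 0.10637 / 0.21432 ≈ 0.496
P(placer | evidence) ≈ 0.028214 / 0.21432 ≈ 0.132
P(pegmatite | evidence) ≈ 0.005346 / 0.21432 ≈ 0.025
P(porphyry copper | evidence) ≈ 0.064317 / 0.21432 ≈ 0.300
P(VMS deposit | evidence) ≈ 0.01008 / 0.21432 ≈ 0.047
The largest is 0.496, so carbonatite is most probable.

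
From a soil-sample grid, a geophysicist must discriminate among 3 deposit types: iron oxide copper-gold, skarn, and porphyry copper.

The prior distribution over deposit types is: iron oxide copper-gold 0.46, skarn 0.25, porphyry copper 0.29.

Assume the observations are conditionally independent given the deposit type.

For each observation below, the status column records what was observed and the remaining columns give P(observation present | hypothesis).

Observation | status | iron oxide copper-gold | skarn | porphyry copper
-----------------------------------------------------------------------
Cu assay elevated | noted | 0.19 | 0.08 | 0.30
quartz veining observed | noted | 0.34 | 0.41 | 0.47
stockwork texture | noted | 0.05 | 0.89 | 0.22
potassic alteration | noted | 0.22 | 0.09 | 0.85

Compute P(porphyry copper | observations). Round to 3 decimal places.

For each hypothesis, the unnormalized posterior weight is prior × product of the observation likelihoods:
  iron oxide copper-gold: 0.46 × 0.19 × 0.34 × 0.05 × 0.22 = 0.00032688
  skarn: 0.25 × 0.08 × 0.41 × 0.89 × 0.09 = 0.00065682
  porphyry copper: 0.29 × 0.30 × 0.47 × 0.22 × 0.85 = 0.0076464
Normalizing constant Z = 0.00032688 + 0.00065682 + 0.0076464 = 0.0086301.
P(porphyry copper | evidence) = 0.0076464 / 0.0086301 ≈ 0.886.

0.886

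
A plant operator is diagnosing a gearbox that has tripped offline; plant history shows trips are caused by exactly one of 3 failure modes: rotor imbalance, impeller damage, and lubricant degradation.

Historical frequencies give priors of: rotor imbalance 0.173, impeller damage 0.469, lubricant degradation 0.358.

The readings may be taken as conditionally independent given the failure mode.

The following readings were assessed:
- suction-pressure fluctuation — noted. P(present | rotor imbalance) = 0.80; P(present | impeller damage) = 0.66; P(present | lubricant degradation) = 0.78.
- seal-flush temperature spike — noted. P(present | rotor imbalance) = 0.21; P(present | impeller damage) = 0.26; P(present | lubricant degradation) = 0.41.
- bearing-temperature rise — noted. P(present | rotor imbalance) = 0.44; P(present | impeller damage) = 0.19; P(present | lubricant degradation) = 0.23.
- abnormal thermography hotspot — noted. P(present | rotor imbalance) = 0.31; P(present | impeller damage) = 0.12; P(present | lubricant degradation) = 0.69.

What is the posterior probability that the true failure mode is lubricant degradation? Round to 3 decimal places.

For each hypothesis, the unnormalized posterior weight is prior × product of the reading likelihoods:
  rotor imbalance: 0.173 × 0.80 × 0.21 × 0.44 × 0.31 = 0.0039643
  impeller damage: 0.469 × 0.66 × 0.26 × 0.19 × 0.12 = 0.001835
  lubricant degradation: 0.358 × 0.78 × 0.41 × 0.23 × 0.69 = 0.018169
The unnormalized weights sum to 0.023969.
P(lubricant degradation | evidence) = 0.018169 / 0.023969 ≈ 0.758.

0.758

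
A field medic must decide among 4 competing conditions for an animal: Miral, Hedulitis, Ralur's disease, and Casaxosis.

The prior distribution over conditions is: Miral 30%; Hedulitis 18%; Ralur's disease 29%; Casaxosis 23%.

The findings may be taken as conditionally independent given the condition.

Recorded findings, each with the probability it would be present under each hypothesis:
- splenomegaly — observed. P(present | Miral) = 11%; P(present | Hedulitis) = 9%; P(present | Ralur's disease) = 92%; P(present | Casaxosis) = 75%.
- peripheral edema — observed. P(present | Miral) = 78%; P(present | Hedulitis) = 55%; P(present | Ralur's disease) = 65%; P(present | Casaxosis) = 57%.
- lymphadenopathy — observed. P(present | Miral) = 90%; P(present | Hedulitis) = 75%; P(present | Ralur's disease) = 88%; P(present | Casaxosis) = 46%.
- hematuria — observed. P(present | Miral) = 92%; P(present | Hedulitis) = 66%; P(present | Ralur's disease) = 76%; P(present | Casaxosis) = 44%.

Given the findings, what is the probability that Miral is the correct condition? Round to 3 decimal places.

0.132

For each hypothesis, the unnormalized posterior weight is prior × product of the finding likelihoods:
  Miral: 0.30 × 0.11 × 0.78 × 0.90 × 0.92 = 0.021313
  Hedulitis: 0.18 × 0.09 × 0.55 × 0.75 × 0.66 = 0.0044104
  Ralur's disease: 0.29 × 0.92 × 0.65 × 0.88 × 0.76 = 0.11598
  Casaxosis: 0.23 × 0.75 × 0.57 × 0.46 × 0.44 = 0.019901
The unnormalized weights sum to 0.16161.
P(Miral | evidence) = 0.021313 / 0.16161 ≈ 0.132.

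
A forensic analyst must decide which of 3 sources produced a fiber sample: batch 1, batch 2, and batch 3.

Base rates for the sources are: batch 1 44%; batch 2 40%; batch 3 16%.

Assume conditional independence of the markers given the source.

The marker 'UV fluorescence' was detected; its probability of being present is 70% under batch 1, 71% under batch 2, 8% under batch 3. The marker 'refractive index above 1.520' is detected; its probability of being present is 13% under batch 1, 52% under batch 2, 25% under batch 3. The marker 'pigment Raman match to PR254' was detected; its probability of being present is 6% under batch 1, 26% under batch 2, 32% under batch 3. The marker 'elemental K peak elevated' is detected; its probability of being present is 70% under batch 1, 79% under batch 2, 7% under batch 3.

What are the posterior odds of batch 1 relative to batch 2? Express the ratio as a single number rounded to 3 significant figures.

0.0554

Unnormalized posterior weight (prior times the marker likelihoods) for each of the two hypotheses:
  batch 1: 0.44 × 0.70 × 0.13 × 0.06 × 0.70 = 0.0016817
  batch 2: 0.40 × 0.71 × 0.52 × 0.26 × 0.79 = 0.030333
Odds(batch 1 : batch 2) = 0.0016817 / 0.030333 ≈ 0.0554.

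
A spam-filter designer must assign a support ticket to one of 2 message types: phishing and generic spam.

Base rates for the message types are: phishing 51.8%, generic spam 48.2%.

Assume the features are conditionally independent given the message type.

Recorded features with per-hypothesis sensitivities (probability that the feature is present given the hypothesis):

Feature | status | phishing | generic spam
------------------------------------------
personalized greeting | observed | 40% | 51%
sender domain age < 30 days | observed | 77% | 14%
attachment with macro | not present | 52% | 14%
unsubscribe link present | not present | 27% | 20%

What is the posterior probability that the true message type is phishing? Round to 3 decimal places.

Multiply each prior by the joint likelihood of the feature pattern (using 1 − P(present | H) for each absent feature):
  phishing: 0.518 × 0.40 × 0.77 × (1 − 0.52) × (1 − 0.27) = 0.055904
  generic spam: 0.482 × 0.51 × 0.14 × (1 − 0.14) × (1 − 0.20) = 0.023677
The unnormalized weights sum to 0.079582.
P(phishing | evidence) = 0.055904 / 0.079582 ≈ 0.702.

0.702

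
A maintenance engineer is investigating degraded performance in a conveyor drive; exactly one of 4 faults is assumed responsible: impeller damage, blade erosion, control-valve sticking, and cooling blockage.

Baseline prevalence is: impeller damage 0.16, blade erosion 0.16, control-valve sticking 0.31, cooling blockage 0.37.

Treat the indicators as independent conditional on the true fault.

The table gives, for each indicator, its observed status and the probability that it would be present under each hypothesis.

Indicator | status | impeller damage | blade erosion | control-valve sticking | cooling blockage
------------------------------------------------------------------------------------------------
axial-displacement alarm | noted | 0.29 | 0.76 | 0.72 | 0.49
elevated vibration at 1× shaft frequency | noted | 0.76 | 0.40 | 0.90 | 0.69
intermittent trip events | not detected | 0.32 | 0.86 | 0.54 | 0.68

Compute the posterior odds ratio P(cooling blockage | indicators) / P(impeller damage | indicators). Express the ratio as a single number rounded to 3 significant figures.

Unnormalized posterior weight (prior times the indicator likelihoods) for each of the two hypotheses (using 1 − P(present | H) for each absent indicator):
  cooling blockage: 0.37 × 0.49 × 0.69 × (1 − 0.68) = 0.040031
  impeller damage: 0.16 × 0.29 × 0.76 × (1 − 0.32) = 0.02398
Odds(cooling blockage : impeller damage) = 0.040031 / 0.02398 ≈ 1.67.

1.67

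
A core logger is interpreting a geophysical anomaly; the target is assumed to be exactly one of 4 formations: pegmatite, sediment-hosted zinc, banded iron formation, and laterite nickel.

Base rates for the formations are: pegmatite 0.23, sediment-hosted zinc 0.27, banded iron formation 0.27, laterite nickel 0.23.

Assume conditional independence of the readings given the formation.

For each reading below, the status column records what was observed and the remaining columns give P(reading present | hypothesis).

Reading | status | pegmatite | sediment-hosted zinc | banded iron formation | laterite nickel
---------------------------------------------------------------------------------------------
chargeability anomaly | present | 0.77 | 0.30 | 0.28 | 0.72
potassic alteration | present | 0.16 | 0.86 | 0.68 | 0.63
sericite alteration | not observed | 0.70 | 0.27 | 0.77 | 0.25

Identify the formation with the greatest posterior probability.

By Bayes' rule with conditional independence, the unnormalized weight for each hypothesis is prior × ∏ likelihoods (using 1 − P(present | H) for each absent reading):
  pegmatite: 0.23 × 0.77 × 0.16 × (1 − 0.70) = 0.0085008
  sediment-hosted zinc: 0.27 × 0.30 × 0.86 × (1 − 0.27) = 0.050852
  banded iron formation: 0.27 × 0.28 × 0.68 × (1 − 0.77) = 0.011824
  laterite nickel: 0.23 × 0.72 × 0.63 × (1 − 0.25) = 0.078246
Normalizing constant Z = 0.0085008 + 0.050852 + 0.011824 + 0.078246 = 0.14942.
P(pegmatite | evidence) ≈ 0.0085008 / 0.14942 ≈ 0.057
P(sediment-hosted zinc | evidence) ≈ 0.050852 / 0.14942 ≈ 0.340
P(banded iron formation | evidence) ≈ 0.011824 / 0.14942 ≈ 0.079
P(laterite nickel | evidence) ≈ 0.078246 / 0.14942 ≈ 0.524
The largest is 0.524, so laterite nickel is most probable.

laterite nickel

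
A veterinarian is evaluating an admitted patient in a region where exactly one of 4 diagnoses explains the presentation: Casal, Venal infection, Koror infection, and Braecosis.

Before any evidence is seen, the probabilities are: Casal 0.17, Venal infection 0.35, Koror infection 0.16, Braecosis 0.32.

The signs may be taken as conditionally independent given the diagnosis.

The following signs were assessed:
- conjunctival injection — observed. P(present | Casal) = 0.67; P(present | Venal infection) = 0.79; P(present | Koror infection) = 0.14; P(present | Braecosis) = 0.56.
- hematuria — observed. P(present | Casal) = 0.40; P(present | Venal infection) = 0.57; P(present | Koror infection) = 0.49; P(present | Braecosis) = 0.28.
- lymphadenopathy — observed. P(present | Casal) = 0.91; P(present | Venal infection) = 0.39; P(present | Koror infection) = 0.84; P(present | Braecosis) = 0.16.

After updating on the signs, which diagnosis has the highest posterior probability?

Venal infection

By Bayes' rule with conditional independence, the unnormalized weight for each hypothesis is prior × ∏ likelihoods:
  Casal: 0.17 × 0.67 × 0.40 × 0.91 = 0.04146
  Venal infection: 0.35 × 0.79 × 0.57 × 0.39 = 0.061466
  Koror infection: 0.16 × 0.14 × 0.49 × 0.84 = 0.0092198
  Braecosis: 0.32 × 0.56 × 0.28 × 0.16 = 0.0080282
Normalizing constant Z = 0.04146 + 0.061466 + 0.0092198 + 0.0080282 = 0.12017.
P(Casal | evidence) ≈ 0.04146 / 0.12017 ≈ 0.345
P(Venal infection | evidence) ≈ 0.061466 / 0.12017 ≈ 0.511
P(Koror infection | evidence) ≈ 0.0092198 / 0.12017 ≈ 0.077
P(Braecosis | evidence) ≈ 0.0080282 / 0.12017 ≈ 0.067
The largest is 0.511, so Venal infection is most probable.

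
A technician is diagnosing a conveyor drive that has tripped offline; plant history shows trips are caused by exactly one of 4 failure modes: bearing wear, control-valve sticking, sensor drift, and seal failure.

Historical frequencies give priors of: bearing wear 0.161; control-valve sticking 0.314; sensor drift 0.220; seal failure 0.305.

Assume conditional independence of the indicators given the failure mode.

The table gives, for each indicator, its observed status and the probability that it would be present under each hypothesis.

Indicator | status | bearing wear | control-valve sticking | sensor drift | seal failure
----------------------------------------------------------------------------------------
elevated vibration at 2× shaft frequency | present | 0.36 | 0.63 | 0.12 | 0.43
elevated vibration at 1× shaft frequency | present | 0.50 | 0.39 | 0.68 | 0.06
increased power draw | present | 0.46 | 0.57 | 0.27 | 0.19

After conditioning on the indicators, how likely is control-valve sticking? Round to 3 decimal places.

By Bayes' rule with conditional independence, the unnormalized weight for each hypothesis is prior × ∏ likelihoods:
  bearing wear: 0.161 × 0.36 × 0.50 × 0.46 = 0.013331
  control-valve sticking: 0.314 × 0.63 × 0.39 × 0.57 = 0.043975
  sensor drift: 0.220 × 0.12 × 0.68 × 0.27 = 0.004847
  seal failure: 0.305 × 0.43 × 0.06 × 0.19 = 0.0014951
Marginal likelihood of the evidence = 0.063648.
P(control-valve sticking | evidence) = 0.043975 / 0.063648 ≈ 0.691.

0.691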